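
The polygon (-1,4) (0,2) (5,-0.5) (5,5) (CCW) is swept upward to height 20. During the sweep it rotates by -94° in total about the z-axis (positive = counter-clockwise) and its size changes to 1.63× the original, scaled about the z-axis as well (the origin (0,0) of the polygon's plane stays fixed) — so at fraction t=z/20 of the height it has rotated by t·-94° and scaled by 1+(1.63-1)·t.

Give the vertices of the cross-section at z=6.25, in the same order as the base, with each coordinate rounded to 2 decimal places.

Cross-section at z=6.25: (1.31,4.76) (1.17,2.09) (4.92,-3.46) (8.15,2.28)

t = z/height = 6.25/20 = 0.3125
s = 1 + (scale-1)·z/height = 1 + (1.63-1)·6.25/20 = 1.196875
θ = twist·z/height = -94°·6.25/20 = -29.3750° = -0.512690 rad
cos θ = 0.871428, sin θ = -0.490524 (intermediates below are computed at full precision and shown rounded to 5 d.p.)
v1: (-1,4) → rotate → (1.09067,3.97624) → ×s → (1.30539,4.75906) → (1.31,4.76)
v2: (0,2) → rotate → (0.98105,1.74286) → ×s → (1.17419,2.08598) → (1.17,2.09)
v3: (5,-0.5) → rotate → (4.11188,-2.88833) → ×s → (4.92140,-3.45697) → (4.92,-3.46)
v4: (5,5) → rotate → (6.80976,1.90452) → ×s → (8.15043,2.27947) → (8.15,2.28)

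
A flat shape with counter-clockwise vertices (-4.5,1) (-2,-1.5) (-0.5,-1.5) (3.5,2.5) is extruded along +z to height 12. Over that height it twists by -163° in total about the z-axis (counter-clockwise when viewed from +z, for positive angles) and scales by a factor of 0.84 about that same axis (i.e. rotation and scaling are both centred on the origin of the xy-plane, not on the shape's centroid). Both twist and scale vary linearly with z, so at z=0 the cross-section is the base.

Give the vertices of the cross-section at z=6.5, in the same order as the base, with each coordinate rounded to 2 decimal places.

t = z/height = 6.5/12 = 0.541667
s = 1 + (scale-1)·z/height = 1 + (0.84-1)·6.5/12 = 0.913333
θ = twist·z/height = -163°·6.5/12 = -88.2917° = -1.540980 rad
cos θ = 0.029812, sin θ = -0.999556 (intermediates below are computed at full precision and shown rounded to 5 d.p.)
v1: (-4.5,1) → rotate → (0.86540,4.52781) → ×s → (0.79040,4.13540) → (0.79,4.14)
v2: (-2,-1.5) → rotate → (-1.55896,1.95439) → ×s → (-1.42385,1.78501) → (-1.42,1.79)
v3: (-0.5,-1.5) → rotate → (-1.51424,0.45506) → ×s → (-1.38301,0.41562) → (-1.38,0.42)
v4: (3.5,2.5) → rotate → (2.60323,-3.42392) → ×s → (2.37762,-3.12718) → (2.38,-3.13)

Cross-section at z=6.5: (0.79,4.14) (-1.42,1.79) (-1.38,0.42) (2.38,-3.13)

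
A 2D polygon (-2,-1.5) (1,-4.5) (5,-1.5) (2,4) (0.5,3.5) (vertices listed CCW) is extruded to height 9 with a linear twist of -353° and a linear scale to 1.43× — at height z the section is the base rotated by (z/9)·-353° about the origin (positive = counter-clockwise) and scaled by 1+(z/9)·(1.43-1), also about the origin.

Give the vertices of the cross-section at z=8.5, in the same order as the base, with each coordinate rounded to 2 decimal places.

t = z/height = 8.5/9 = 0.944444
s = 1 + (scale-1)·z/height = 1 + (1.43-1)·8.5/9 = 1.406111
θ = twist·z/height = -353°·8.5/9 = -333.3889° = -5.818734 rad
cos θ = 0.894067, sin θ = 0.447932 (intermediates below are computed at full precision and shown rounded to 5 d.p.)
v1: (-2,-1.5) → rotate → (-1.11624,-2.23697) → ×s → (-1.56955,-3.14542) → (-1.57,-3.15)
v2: (1,-4.5) → rotate → (2.90976,-3.57537) → ×s → (4.09145,-5.02737) → (4.09,-5.03)
v3: (5,-1.5) → rotate → (5.14224,0.89856) → ×s → (7.23055,1.26348) → (7.23,1.26)
v4: (2,4) → rotate → (-0.00360,4.47213) → ×s → (-0.00506,6.28832) → (-0.01,6.29)
v5: (0.5,3.5) → rotate → (-1.12073,3.35320) → ×s → (-1.57587,4.71497) → (-1.58,4.71)

Cross-section at z=8.5: (-1.57,-3.15) (4.09,-5.03) (7.23,1.26) (-0.01,6.29) (-1.58,4.71)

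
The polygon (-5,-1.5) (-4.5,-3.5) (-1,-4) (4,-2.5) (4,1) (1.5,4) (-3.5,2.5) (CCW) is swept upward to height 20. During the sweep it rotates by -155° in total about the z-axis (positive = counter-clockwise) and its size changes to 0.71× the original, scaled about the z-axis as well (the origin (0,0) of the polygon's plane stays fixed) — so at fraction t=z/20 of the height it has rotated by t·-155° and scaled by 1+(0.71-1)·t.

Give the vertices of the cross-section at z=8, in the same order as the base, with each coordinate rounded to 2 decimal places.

Cross-section at z=8: (-3.25,3.28) (-4.60,2.06) (-3.54,-0.88) (-0.29,-4.16) (2.44,-2.71) (3.74,0.49) (0.50,3.77)

t = z/height = 8/20 = 0.4
s = 1 + (scale-1)·z/height = 1 + (0.71-1)·8/20 = 0.884000
θ = twist·z/height = -155°·8/20 = -62.0000° = -1.082104 rad
cos θ = 0.469472, sin θ = -0.882948 (intermediates below are computed at full precision and shown rounded to 5 d.p.)
v1: (-5,-1.5) → rotate → (-3.67178,3.71053) → ×s → (-3.24585,3.28011) → (-3.25,3.28)
v2: (-4.5,-3.5) → rotate → (-5.20294,2.33011) → ×s → (-4.59940,2.05982) → (-4.60,2.06)
v3: (-1,-4) → rotate → (-4.00126,-0.99494) → ×s → (-3.53712,-0.87953) → (-3.54,-0.88)
v4: (4,-2.5) → rotate → (-0.32948,-4.70547) → ×s → (-0.29126,-4.15963) → (-0.29,-4.16)
v5: (4,1) → rotate → (2.76083,-3.06232) → ×s → (2.44058,-2.70709) → (2.44,-2.71)
v6: (1.5,4) → rotate → (4.23600,0.55346) → ×s → (3.74462,0.48926) → (3.74,0.49)
v7: (-3.5,2.5) → rotate → (0.56422,4.26400) → ×s → (0.49877,3.76937) → (0.50,3.77)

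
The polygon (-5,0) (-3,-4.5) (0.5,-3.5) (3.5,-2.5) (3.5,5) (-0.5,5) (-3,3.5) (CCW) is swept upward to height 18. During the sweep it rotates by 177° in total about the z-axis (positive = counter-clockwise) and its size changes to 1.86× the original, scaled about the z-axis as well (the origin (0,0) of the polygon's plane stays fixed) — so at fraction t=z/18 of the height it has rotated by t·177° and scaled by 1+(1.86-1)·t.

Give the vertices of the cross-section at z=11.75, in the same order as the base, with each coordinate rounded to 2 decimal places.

Cross-section at z=11.75: (3.37,-7.04) (8.36,-1.20) (4.59,3.06) (1.17,6.61) (-9.40,1.56) (-6.71,-4.07) (-2.91,-6.58)

t = z/height = 11.75/18 = 0.652778
s = 1 + (scale-1)·z/height = 1 + (1.86-1)·11.75/18 = 1.561389
θ = twist·z/height = 177°·11.75/18 = 115.5417° = 2.016583 rad
cos θ = -0.431167, sin θ = 0.902272 (intermediates below are computed at full precision and shown rounded to 5 d.p.)
v1: (-5,0) → rotate → (2.15584,-4.51136) → ×s → (3.36610,-7.04399) → (3.37,-7.04)
v2: (-3,-4.5) → rotate → (5.35373,-0.76656) → ×s → (8.35925,-1.19690) → (8.36,-1.20)
v3: (0.5,-3.5) → rotate → (2.94237,1.96022) → ×s → (4.59418,3.06067) → (4.59,3.06)
v4: (3.5,-2.5) → rotate → (0.74659,4.23587) → ×s → (1.16572,6.61384) → (1.17,6.61)
v5: (3.5,5) → rotate → (-6.02045,1.00212) → ×s → (-9.40026,1.56469) → (-9.40,1.56)
v6: (-0.5,5) → rotate → (-4.29578,-2.60697) → ×s → (-6.70738,-4.07050) → (-6.71,-4.07)
v7: (-3,3.5) → rotate → (-1.86445,-4.21590) → ×s → (-2.91113,-6.58266) → (-2.91,-6.58)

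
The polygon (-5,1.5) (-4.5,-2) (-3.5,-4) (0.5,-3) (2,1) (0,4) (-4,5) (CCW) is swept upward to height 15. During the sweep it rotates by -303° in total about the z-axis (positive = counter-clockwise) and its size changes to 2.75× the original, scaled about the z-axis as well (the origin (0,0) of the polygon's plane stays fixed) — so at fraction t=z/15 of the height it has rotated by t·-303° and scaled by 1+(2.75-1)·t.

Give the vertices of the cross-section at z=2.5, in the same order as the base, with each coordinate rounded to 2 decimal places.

t = z/height = 2.5/15 = 0.166667
s = 1 + (scale-1)·z/height = 1 + (2.75-1)·2.5/15 = 1.291667
θ = twist·z/height = -303°·2.5/15 = -50.5000° = -0.881391 rad
cos θ = 0.636078, sin θ = -0.771625 (intermediates below are computed at full precision and shown rounded to 5 d.p.)
v1: (-5,1.5) → rotate → (-2.02295,4.81224) → ×s → (-2.61298,6.21581) → (-2.61,6.22)
v2: (-4.5,-2) → rotate → (-4.40560,2.20015) → ×s → (-5.69057,2.84187) → (-5.69,2.84)
v3: (-3.5,-4) → rotate → (-5.31277,0.15637) → ×s → (-6.86233,0.20198) → (-6.86,0.20)
v4: (0.5,-3) → rotate → (-1.99683,-2.29405) → ×s → (-2.57924,-2.96314) → (-2.58,-2.96)
v5: (2,1) → rotate → (2.04378,-0.90717) → ×s → (2.63988,-1.17176) → (2.64,-1.17)
v6: (0,4) → rotate → (3.08650,2.54431) → ×s → (3.98673,3.28640) → (3.99,3.29)
v7: (-4,5) → rotate → (1.31381,6.26689) → ×s → (1.69700,8.09473) → (1.70,8.09)

Cross-section at z=2.5: (-2.61,6.22) (-5.69,2.84) (-6.86,0.20) (-2.58,-2.96) (2.64,-1.17) (3.99,3.29) (1.70,8.09)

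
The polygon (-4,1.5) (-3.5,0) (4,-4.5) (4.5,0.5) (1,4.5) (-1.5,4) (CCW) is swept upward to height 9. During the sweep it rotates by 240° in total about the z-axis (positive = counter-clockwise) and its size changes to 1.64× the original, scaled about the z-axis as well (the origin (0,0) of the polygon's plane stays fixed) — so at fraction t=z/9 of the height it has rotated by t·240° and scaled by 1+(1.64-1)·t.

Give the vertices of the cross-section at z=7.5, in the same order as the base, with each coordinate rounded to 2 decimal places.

t = z/height = 7.5/9 = 0.833333
s = 1 + (scale-1)·z/height = 1 + (1.64-1)·7.5/9 = 1.533333
θ = twist·z/height = 240°·7.5/9 = 200.0000° = 3.490659 rad
cos θ = -0.939693, sin θ = -0.342020 (intermediates below are computed at full precision and shown rounded to 5 d.p.)
v1: (-4,1.5) → rotate → (4.27180,-0.04146) → ×s → (6.55009,-0.06357) → (6.55,-0.06)
v2: (-3.5,0) → rotate → (3.28892,1.19707) → ×s → (5.04302,1.83551) → (5.04,1.84)
v3: (4,-4.5) → rotate → (-5.29786,2.86054) → ×s → (-8.12339,4.38616) → (-8.12,4.39)
v4: (4.5,0.5) → rotate → (-4.05761,-2.00894) → ×s → (-6.22166,-3.08037) → (-6.22,-3.08)
v5: (1,4.5) → rotate → (0.59940,-4.57064) → ×s → (0.91908,-7.00831) → (0.92,-7.01)
v6: (-1.5,4) → rotate → (2.77762,-3.24574) → ×s → (4.25902,-4.97680) → (4.26,-4.98)

Cross-section at z=7.5: (6.55,-0.06) (5.04,1.84) (-8.12,4.39) (-6.22,-3.08) (0.92,-7.01) (4.26,-4.98)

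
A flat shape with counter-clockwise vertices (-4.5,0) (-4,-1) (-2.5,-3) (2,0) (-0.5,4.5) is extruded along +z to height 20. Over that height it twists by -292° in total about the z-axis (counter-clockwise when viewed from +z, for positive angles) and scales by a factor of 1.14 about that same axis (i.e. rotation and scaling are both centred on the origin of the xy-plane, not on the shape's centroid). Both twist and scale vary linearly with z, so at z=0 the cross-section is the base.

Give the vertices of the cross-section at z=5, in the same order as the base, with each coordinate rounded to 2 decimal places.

Cross-section at z=5: (-1.36,4.45) (-2.20,3.66) (-3.73,1.57) (0.61,-1.98) (4.30,1.86)

t = z/height = 5/20 = 0.25
s = 1 + (scale-1)·z/height = 1 + (1.14-1)·5/20 = 1.035000
θ = twist·z/height = -292°·5/20 = -73.0000° = -1.274090 rad
cos θ = 0.292372, sin θ = -0.956305 (intermediates below are computed at full precision and shown rounded to 5 d.p.)
v1: (-4.5,0) → rotate → (-1.31567,4.30337) → ×s → (-1.36172,4.45399) → (-1.36,4.45)
v2: (-4,-1) → rotate → (-2.12579,3.53285) → ×s → (-2.20019,3.65650) → (-2.20,3.66)
v3: (-2.5,-3) → rotate → (-3.59984,1.51365) → ×s → (-3.72584,1.56662) → (-3.73,1.57)
v4: (2,0) → rotate → (0.58474,-1.91261) → ×s → (0.60521,-1.97955) → (0.61,-1.98)
v5: (-0.5,4.5) → rotate → (4.15719,1.79383) → ×s → (4.30269,1.85661) → (4.30,1.86)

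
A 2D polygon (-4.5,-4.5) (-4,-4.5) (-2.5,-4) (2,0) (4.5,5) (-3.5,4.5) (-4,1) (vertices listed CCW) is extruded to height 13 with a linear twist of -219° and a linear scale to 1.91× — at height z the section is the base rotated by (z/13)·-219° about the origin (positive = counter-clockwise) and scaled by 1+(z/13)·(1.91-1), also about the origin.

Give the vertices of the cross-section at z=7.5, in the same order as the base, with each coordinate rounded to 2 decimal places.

Cross-section at z=7.5: (-1.46,9.59) (-1.91,8.98) (-2.65,6.69) (-1.81,-2.46) (2.07,-10.05) (8.69,0.23) (4.84,4.01)

t = z/height = 7.5/13 = 0.576923
s = 1 + (scale-1)·z/height = 1 + (1.91-1)·7.5/13 = 1.525000
θ = twist·z/height = -219°·7.5/13 = -126.3462° = -2.205156 rad
cos θ = -0.592662, sin θ = -0.805451 (intermediates below are computed at full precision and shown rounded to 5 d.p.)
v1: (-4.5,-4.5) → rotate → (-0.95755,6.29151) → ×s → (-1.46026,9.59455) → (-1.46,9.59)
v2: (-4,-4.5) → rotate → (-1.25388,5.88878) → ×s → (-1.91217,8.98040) → (-1.91,8.98)
v3: (-2.5,-4) → rotate → (-1.74015,4.38428) → ×s → (-2.65373,6.68602) → (-2.65,6.69)
v4: (2,0) → rotate → (-1.18532,-1.61090) → ×s → (-1.80762,-2.45663) → (-1.81,-2.46)
v5: (4.5,5) → rotate → (1.36028,-6.58784) → ×s → (2.07442,-10.04646) → (2.07,-10.05)
v6: (-3.5,4.5) → rotate → (5.69885,0.15210) → ×s → (8.69074,0.23195) → (8.69,0.23)
v7: (-4,1) → rotate → (3.17610,2.62914) → ×s → (4.84355,4.00944) → (4.84,4.01)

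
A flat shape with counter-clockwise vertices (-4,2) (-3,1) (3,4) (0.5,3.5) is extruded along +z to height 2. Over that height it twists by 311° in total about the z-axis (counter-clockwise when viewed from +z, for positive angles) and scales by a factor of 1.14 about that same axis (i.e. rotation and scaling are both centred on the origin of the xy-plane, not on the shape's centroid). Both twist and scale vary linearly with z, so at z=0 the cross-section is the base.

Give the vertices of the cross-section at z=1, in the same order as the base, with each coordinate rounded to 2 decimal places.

Cross-section at z=1: (3.01,-3.72) (2.48,-2.30) (-4.70,-2.56) (-2.04,-3.19)

t = z/height = 1/2 = 0.5
s = 1 + (scale-1)·z/height = 1 + (1.14-1)·1/2 = 1.070000
θ = twist·z/height = 311°·1/2 = 155.5000° = 2.713987 rad
cos θ = -0.909961, sin θ = 0.414693 (intermediates below are computed at full precision and shown rounded to 5 d.p.)
v1: (-4,2) → rotate → (2.81046,-3.47870) → ×s → (3.00719,-3.72220) → (3.01,-3.72)
v2: (-3,1) → rotate → (2.31519,-2.15404) → ×s → (2.47725,-2.30482) → (2.48,-2.30)
v3: (3,4) → rotate → (-4.38866,-2.39577) → ×s → (-4.69586,-2.56347) → (-4.70,-2.56)
v4: (0.5,3.5) → rotate → (-1.90641,-2.97752) → ×s → (-2.03986,-3.18594) → (-2.04,-3.19)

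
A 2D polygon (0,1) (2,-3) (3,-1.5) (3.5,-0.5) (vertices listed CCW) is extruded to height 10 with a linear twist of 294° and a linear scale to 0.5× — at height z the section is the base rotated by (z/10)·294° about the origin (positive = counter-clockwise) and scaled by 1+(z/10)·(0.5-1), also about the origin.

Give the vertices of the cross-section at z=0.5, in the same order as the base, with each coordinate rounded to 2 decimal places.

t = z/height = 0.5/10 = 0.05
s = 1 + (scale-1)·z/height = 1 + (0.5-1)·0.5/10 = 0.975000
θ = twist·z/height = 294°·0.5/10 = 14.7000° = 0.256563 rad
cos θ = 0.967268, sin θ = 0.253758 (intermediates below are computed at full precision and shown rounded to 5 d.p.)
v1: (0,1) → rotate → (-0.25376,0.96727) → ×s → (-0.24741,0.94309) → (-0.25,0.94)
v2: (2,-3) → rotate → (2.69581,-2.39429) → ×s → (2.62841,-2.33443) → (2.63,-2.33)
v3: (3,-1.5) → rotate → (3.28244,-0.68963) → ×s → (3.20038,-0.67239) → (3.20,-0.67)
v4: (3.5,-0.5) → rotate → (3.51232,0.40452) → ×s → (3.42451,0.39441) → (3.42,0.39)

Cross-section at z=0.5: (-0.25,0.94) (2.63,-2.33) (3.20,-0.67) (3.42,0.39)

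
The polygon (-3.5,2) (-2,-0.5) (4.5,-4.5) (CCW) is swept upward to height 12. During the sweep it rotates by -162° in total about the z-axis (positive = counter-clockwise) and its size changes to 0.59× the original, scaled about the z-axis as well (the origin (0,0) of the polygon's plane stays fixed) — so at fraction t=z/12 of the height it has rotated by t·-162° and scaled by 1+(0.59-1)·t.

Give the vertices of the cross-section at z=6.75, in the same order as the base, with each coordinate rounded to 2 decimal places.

Cross-section at z=6.75: (1.59,2.66) (-0.35,1.55) (-3.53,-3.39)

t = z/height = 6.75/12 = 0.5625
s = 1 + (scale-1)·z/height = 1 + (0.59-1)·6.75/12 = 0.769375
θ = twist·z/height = -162°·6.75/12 = -91.1250° = -1.590431 rad
cos θ = -0.019634, sin θ = -0.999807 (intermediates below are computed at full precision and shown rounded to 5 d.p.)
v1: (-3.5,2) → rotate → (2.06833,3.46006) → ×s → (1.59132,2.66208) → (1.59,2.66)
v2: (-2,-0.5) → rotate → (-0.46064,2.00943) → ×s → (-0.35440,1.54601) → (-0.35,1.55)
v3: (4.5,-4.5) → rotate → (-4.58748,-4.41078) → ×s → (-3.52950,-3.39354) → (-3.53,-3.39)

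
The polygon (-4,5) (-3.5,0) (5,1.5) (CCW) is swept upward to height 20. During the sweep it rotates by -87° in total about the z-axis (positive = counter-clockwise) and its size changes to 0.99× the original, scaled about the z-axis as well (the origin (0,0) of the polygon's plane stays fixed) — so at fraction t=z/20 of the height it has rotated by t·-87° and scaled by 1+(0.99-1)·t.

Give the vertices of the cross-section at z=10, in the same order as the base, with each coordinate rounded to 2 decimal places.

Cross-section at z=10: (0.54,6.35) (-2.53,2.40) (4.64,-2.34)

t = z/height = 10/20 = 0.5
s = 1 + (scale-1)·z/height = 1 + (0.99-1)·10/20 = 0.995000
θ = twist·z/height = -87°·10/20 = -43.5000° = -0.759218 rad
cos θ = 0.725374, sin θ = -0.688355 (intermediates below are computed at full precision and shown rounded to 5 d.p.)
v1: (-4,5) → rotate → (0.54028,6.38029) → ×s → (0.53757,6.34839) → (0.54,6.35)
v2: (-3.5,0) → rotate → (-2.53881,2.40924) → ×s → (-2.52612,2.39719) → (-2.53,2.40)
v3: (5,1.5) → rotate → (4.65940,-2.35371) → ×s → (4.63611,-2.34194) → (4.64,-2.34)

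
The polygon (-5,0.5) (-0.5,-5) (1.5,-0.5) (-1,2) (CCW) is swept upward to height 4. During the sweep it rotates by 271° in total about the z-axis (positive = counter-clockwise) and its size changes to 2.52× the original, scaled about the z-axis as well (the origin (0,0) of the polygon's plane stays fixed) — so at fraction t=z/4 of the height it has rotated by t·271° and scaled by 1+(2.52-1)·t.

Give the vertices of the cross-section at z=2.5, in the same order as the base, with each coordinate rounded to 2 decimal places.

Cross-section at z=2.5: (9.40,-2.76) (2.76,9.40) (-2.70,1.50) (1.20,-4.19)

t = z/height = 2.5/4 = 0.625
s = 1 + (scale-1)·z/height = 1 + (2.52-1)·2.5/4 = 1.950000
θ = twist·z/height = 271°·2.5/4 = 169.3750° = 2.956151 rad
cos θ = -0.982855, sin θ = 0.184380 (intermediates below are computed at full precision and shown rounded to 5 d.p.)
v1: (-5,0.5) → rotate → (4.82208,-1.41333) → ×s → (9.40307,-2.75599) → (9.40,-2.76)
v2: (-0.5,-5) → rotate → (1.41333,4.82208) → ×s → (2.75599,9.40307) → (2.76,9.40)
v3: (1.5,-0.5) → rotate → (-1.38209,0.76800) → ×s → (-2.69508,1.49760) → (-2.70,1.50)
v4: (-1,2) → rotate → (0.61409,-2.15009) → ×s → (1.19748,-4.19268) → (1.20,-4.19)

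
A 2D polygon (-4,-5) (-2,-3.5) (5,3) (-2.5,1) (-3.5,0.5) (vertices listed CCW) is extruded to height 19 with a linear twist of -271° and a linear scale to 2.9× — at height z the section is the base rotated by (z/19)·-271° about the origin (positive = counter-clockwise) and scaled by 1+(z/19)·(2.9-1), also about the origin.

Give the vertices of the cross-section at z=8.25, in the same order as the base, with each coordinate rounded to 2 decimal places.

t = z/height = 8.25/19 = 0.434211
s = 1 + (scale-1)·z/height = 1 + (2.9-1)·8.25/19 = 1.825000
θ = twist·z/height = -271°·8.25/19 = -117.6711° = -2.053747 rad
cos θ = -0.464395, sin θ = -0.885628 (intermediates below are computed at full precision and shown rounded to 5 d.p.)
v1: (-4,-5) → rotate → (-2.57056,5.86449) → ×s → (-4.69128,10.70269) → (-4.69,10.70)
v2: (-2,-3.5) → rotate → (-2.17091,3.39664) → ×s → (-3.96191,6.19886) → (-3.96,6.20)
v3: (5,3) → rotate → (0.33491,-5.82133) → ×s → (0.61121,-10.62392) → (0.61,-10.62)
v4: (-2.5,1) → rotate → (2.04662,1.74968) → ×s → (3.73507,3.19316) → (3.74,3.19)
v5: (-3.5,0.5) → rotate → (2.06820,2.86750) → ×s → (3.77446,5.23319) → (3.77,5.23)

Cross-section at z=8.25: (-4.69,10.70) (-3.96,6.20) (0.61,-10.62) (3.74,3.19) (3.77,5.23)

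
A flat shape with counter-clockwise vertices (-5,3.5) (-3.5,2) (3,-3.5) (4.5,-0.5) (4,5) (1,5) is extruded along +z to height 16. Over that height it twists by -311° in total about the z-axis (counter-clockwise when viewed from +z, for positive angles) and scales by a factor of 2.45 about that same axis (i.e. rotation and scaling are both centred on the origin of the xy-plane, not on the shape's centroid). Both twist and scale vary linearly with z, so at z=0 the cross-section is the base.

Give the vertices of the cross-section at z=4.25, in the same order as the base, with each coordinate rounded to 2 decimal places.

t = z/height = 4.25/16 = 0.265625
s = 1 + (scale-1)·z/height = 1 + (2.45-1)·4.25/16 = 1.385156
θ = twist·z/height = -311°·4.25/16 = -82.6094° = -1.441806 rad
cos θ = 0.128633, sin θ = -0.991692 (intermediates below are computed at full precision and shown rounded to 5 d.p.)
v1: (-5,3.5) → rotate → (2.82776,5.40868) → ×s → (3.91688,7.49186) → (3.92,7.49)
v2: (-3.5,2) → rotate → (1.53317,3.72819) → ×s → (2.12368,5.16412) → (2.12,5.16)
v3: (3,-3.5) → rotate → (-3.08502,-3.42529) → ×s → (-4.27324,-4.74457) → (-4.27,-4.74)
v4: (4.5,-0.5) → rotate → (0.08300,-4.52693) → ×s → (0.11497,-6.27051) → (0.11,-6.27)
v5: (4,5) → rotate → (5.47299,-3.32360) → ×s → (7.58095,-4.60371) → (7.58,-4.60)
v6: (1,5) → rotate → (5.08709,-0.34853) → ×s → (7.04642,-0.48276) → (7.05,-0.48)

Cross-section at z=4.25: (3.92,7.49) (2.12,5.16) (-4.27,-4.74) (0.11,-6.27) (7.58,-4.60) (7.05,-0.48)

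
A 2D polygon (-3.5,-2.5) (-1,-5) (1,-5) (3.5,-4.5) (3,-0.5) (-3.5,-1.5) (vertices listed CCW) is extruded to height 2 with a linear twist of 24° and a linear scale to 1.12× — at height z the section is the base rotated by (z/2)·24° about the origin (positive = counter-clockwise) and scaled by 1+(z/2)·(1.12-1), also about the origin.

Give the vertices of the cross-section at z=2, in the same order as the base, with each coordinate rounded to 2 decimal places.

t = z/height = 2/2 = 1
s = 1 + (scale-1)·z/height = 1 + (1.12-1)·2/2 = 1.120000
θ = twist·z/height = 24°·2/2 = 24.0000° = 0.418879 rad
cos θ = 0.913545, sin θ = 0.406737 (intermediates below are computed at full precision and shown rounded to 5 d.p.)
v1: (-3.5,-2.5) → rotate → (-2.18057,-3.70744) → ×s → (-2.44224,-4.15233) → (-2.44,-4.15)
v2: (-1,-5) → rotate → (1.12014,-4.97446) → ×s → (1.25455,-5.57140) → (1.25,-5.57)
v3: (1,-5) → rotate → (2.94723,-4.16099) → ×s → (3.30090,-4.66031) → (3.30,-4.66)
v4: (3.5,-4.5) → rotate → (5.02772,-2.68738) → ×s → (5.63105,-3.00986) → (5.63,-3.01)
v5: (3,-0.5) → rotate → (2.94400,0.76344) → ×s → (3.29729,0.85505) → (3.30,0.86)
v6: (-3.5,-1.5) → rotate → (-2.58730,-2.79390) → ×s → (-2.89778,-3.12916) → (-2.90,-3.13)

Cross-section at z=2: (-2.44,-4.15) (1.25,-5.57) (3.30,-4.66) (5.63,-3.01) (3.30,0.86) (-2.90,-3.13)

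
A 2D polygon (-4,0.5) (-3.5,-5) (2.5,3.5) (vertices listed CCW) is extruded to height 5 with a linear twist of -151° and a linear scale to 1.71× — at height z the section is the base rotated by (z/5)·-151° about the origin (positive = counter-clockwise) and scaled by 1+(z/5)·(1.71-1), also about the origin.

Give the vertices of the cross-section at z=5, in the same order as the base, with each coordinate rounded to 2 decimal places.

t = z/height = 5/5 = 1
s = 1 + (scale-1)·z/height = 1 + (1.71-1)·5/5 = 1.710000
θ = twist·z/height = -151°·5/5 = -151.0000° = -2.635447 rad
cos θ = -0.874620, sin θ = -0.484810 (intermediates below are computed at full precision and shown rounded to 5 d.p.)
v1: (-4,0.5) → rotate → (3.74088,1.50193) → ×s → (6.39691,2.56830) → (6.40,2.57)
v2: (-3.5,-5) → rotate → (0.63712,6.06993) → ×s → (1.08948,10.37958) → (1.09,10.38)
v3: (2.5,3.5) → rotate → (-0.48972,-4.27319) → ×s → (-0.83741,-7.30716) → (-0.84,-7.31)

Cross-section at z=5: (6.40,2.57) (1.09,10.38) (-0.84,-7.31)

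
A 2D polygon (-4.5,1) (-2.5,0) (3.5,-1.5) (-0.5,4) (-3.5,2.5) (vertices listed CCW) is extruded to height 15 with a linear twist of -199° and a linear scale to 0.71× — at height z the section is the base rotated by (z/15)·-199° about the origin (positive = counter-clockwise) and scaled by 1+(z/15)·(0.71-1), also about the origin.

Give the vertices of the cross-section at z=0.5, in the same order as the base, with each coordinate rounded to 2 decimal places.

t = z/height = 0.5/15 = 0.0333333
s = 1 + (scale-1)·z/height = 1 + (0.71-1)·0.5/15 = 0.990333
θ = twist·z/height = -199°·0.5/15 = -6.6333° = -0.115774 rad
cos θ = 0.993306, sin θ = -0.115515 (intermediates below are computed at full precision and shown rounded to 5 d.p.)
v1: (-4.5,1) → rotate → (-4.35436,1.51312) → ×s → (-4.31227,1.49850) → (-4.31,1.50)
v2: (-2.5,0) → rotate → (-2.48326,0.28879) → ×s → (-2.45926,0.28600) → (-2.46,0.29)
v3: (3.5,-1.5) → rotate → (3.30330,-1.89426) → ×s → (3.27137,-1.87595) → (3.27,-1.88)
v4: (-0.5,4) → rotate → (-0.03459,4.03098) → ×s → (-0.03426,3.99201) → (-0.03,3.99)
v5: (-3.5,2.5) → rotate → (-3.18778,2.88757) → ×s → (-3.15697,2.85965) → (-3.16,2.86)

Cross-section at z=0.5: (-4.31,1.50) (-2.46,0.29) (3.27,-1.88) (-0.03,3.99) (-3.16,2.86)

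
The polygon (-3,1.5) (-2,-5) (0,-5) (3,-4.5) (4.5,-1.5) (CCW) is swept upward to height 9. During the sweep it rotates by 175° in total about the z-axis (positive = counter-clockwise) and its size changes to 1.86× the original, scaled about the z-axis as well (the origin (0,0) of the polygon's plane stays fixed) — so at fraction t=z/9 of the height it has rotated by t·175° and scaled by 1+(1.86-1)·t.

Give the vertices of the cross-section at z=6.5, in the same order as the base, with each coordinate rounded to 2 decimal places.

t = z/height = 6.5/9 = 0.722222
s = 1 + (scale-1)·z/height = 1 + (1.86-1)·6.5/9 = 1.621111
θ = twist·z/height = 175°·6.5/9 = 126.3889° = 2.205902 rad
cos θ = -0.593263, sin θ = 0.805009 (intermediates below are computed at full precision and shown rounded to 5 d.p.)
v1: (-3,1.5) → rotate → (0.57228,-3.30492) → ×s → (0.92772,-5.35764) → (0.93,-5.36)
v2: (-2,-5) → rotate → (5.21157,1.35630) → ×s → (8.44853,2.19871) → (8.45,2.20)
v3: (0,-5) → rotate → (4.02504,2.96631) → ×s → (6.52504,4.80872) → (6.53,4.81)
v4: (3,-4.5) → rotate → (1.84275,5.08471) → ×s → (2.98730,8.24288) → (2.99,8.24)
v5: (4.5,-1.5) → rotate → (-1.46217,4.51243) → ×s → (-2.37034,7.31516) → (-2.37,7.32)

Cross-section at z=6.5: (0.93,-5.36) (8.45,2.20) (6.53,4.81) (2.99,8.24) (-2.37,7.32)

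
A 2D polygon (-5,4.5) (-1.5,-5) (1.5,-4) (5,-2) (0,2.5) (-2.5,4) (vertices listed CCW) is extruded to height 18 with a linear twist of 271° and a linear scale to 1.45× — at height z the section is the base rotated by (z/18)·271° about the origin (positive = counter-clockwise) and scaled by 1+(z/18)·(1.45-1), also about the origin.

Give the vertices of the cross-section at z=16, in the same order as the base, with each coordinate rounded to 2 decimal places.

Cross-section at z=16: (8.91,3.05) (-5.09,5.24) (-5.91,0.89) (-5.85,-4.75) (3.06,-1.70) (6.60,0.33)

t = z/height = 16/18 = 0.888889
s = 1 + (scale-1)·z/height = 1 + (1.45-1)·16/18 = 1.400000
θ = twist·z/height = 271°·16/18 = 240.8889° = 4.204304 rad
cos θ = -0.486505, sin θ = -0.873678 (intermediates below are computed at full precision and shown rounded to 5 d.p.)
v1: (-5,4.5) → rotate → (6.36407,2.17912) → ×s → (8.90970,3.05076) → (8.91,3.05)
v2: (-1.5,-5) → rotate → (-3.63863,3.74304) → ×s → (-5.09409,5.24026) → (-5.09,5.24)
v3: (1.5,-4) → rotate → (-4.22447,0.63550) → ×s → (-5.91426,0.88970) → (-5.91,0.89)
v4: (5,-2) → rotate → (-4.17988,-3.39538) → ×s → (-5.85183,-4.75353) → (-5.85,-4.75)
v5: (0,2.5) → rotate → (2.18419,-1.21626) → ×s → (3.05787,-1.70277) → (3.06,-1.70)
v6: (-2.5,4) → rotate → (4.71097,0.23818) → ×s → (6.59536,0.33345) → (6.60,0.33)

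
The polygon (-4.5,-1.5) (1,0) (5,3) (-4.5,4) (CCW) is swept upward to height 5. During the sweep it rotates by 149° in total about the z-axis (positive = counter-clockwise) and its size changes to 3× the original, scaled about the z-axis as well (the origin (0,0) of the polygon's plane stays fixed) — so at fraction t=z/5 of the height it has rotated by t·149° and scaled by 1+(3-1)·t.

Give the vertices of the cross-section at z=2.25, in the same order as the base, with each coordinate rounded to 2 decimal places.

t = z/height = 2.25/5 = 0.45
s = 1 + (scale-1)·z/height = 1 + (3-1)·2.25/5 = 1.900000
θ = twist·z/height = 149°·2.25/5 = 67.0500° = 1.170243 rad
cos θ = 0.389928, sin θ = 0.920845 (intermediates below are computed at full precision and shown rounded to 5 d.p.)
v1: (-4.5,-1.5) → rotate → (-0.37341,-4.72870) → ×s → (-0.70947,-8.98452) → (-0.71,-8.98)
v2: (1,0) → rotate → (0.38993,0.92085) → ×s → (0.74086,1.74961) → (0.74,1.75)
v3: (5,3) → rotate → (-0.81290,5.77401) → ×s → (-1.54451,10.97062) → (-1.54,10.97)
v4: (-4.5,4) → rotate → (-5.43806,-2.58409) → ×s → (-10.33231,-4.90978) → (-10.33,-4.91)

Cross-section at z=2.25: (-0.71,-8.98) (0.74,1.75) (-1.54,10.97) (-10.33,-4.91)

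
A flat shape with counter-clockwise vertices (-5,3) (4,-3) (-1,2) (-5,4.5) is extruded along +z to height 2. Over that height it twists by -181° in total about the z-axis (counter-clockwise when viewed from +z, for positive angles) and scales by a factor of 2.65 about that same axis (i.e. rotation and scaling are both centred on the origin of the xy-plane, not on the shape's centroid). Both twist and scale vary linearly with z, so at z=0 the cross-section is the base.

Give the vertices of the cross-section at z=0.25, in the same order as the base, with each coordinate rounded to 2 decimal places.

Cross-section at z=0.25: (-4.17,5.66) (3.06,-5.20) (-0.19,2.69) (-3.48,7.33)

t = z/height = 0.25/2 = 0.125
s = 1 + (scale-1)·z/height = 1 + (2.65-1)·0.25/2 = 1.206250
θ = twist·z/height = -181°·0.25/2 = -22.6250° = -0.394881 rad
cos θ = 0.923042, sin θ = -0.384698 (intermediates below are computed at full precision and shown rounded to 5 d.p.)
v1: (-5,3) → rotate → (-3.46112,4.69262) → ×s → (-4.17497,5.66047) → (-4.17,5.66)
v2: (4,-3) → rotate → (2.53808,-4.30792) → ×s → (3.06155,-5.19643) → (3.06,-5.20)
v3: (-1,2) → rotate → (-0.15365,2.23078) → ×s → (-0.18534,2.69088) → (-0.19,2.69)
v4: (-5,4.5) → rotate → (-2.88407,6.07718) → ×s → (-3.47891,7.33060) → (-3.48,7.33)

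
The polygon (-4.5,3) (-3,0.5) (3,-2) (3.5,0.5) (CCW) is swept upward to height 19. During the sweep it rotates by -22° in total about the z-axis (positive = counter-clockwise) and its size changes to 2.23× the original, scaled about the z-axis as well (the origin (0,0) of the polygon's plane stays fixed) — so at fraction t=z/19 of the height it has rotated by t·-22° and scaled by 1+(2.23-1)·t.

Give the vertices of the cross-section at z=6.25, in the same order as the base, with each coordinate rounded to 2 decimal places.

t = z/height = 6.25/19 = 0.328947
s = 1 + (scale-1)·z/height = 1 + (2.23-1)·6.25/19 = 1.404605
θ = twist·z/height = -22°·6.25/19 = -7.2368° = -0.126307 rad
cos θ = 0.992034, sin θ = -0.125971 (intermediates below are computed at full precision and shown rounded to 5 d.p.)
v1: (-4.5,3) → rotate → (-4.08624,3.54297) → ×s → (-5.73955,4.97648) → (-5.74,4.98)
v2: (-3,0.5) → rotate → (-2.91312,0.87393) → ×s → (-4.09178,1.22753) → (-4.09,1.23)
v3: (3,-2) → rotate → (2.72416,-2.36198) → ×s → (3.82637,-3.31765) → (3.83,-3.32)
v4: (3.5,0.5) → rotate → (3.53510,0.05512) → ×s → (4.96543,0.07742) → (4.97,0.08)

Cross-section at z=6.25: (-5.74,4.98) (-4.09,1.23) (3.83,-3.32) (4.97,0.08)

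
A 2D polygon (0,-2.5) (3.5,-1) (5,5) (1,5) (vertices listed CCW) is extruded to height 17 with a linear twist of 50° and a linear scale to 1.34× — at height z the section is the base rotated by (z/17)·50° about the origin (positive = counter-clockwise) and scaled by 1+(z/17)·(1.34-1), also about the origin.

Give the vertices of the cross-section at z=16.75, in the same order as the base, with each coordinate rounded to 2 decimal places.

Cross-section at z=16.75: (2.53,-2.18) (4.06,2.67) (-0.70,9.41) (-4.19,5.37)

t = z/height = 16.75/17 = 0.985294
s = 1 + (scale-1)·z/height = 1 + (1.34-1)·16.75/17 = 1.335000
θ = twist·z/height = 50°·16.75/17 = 49.2647° = 0.859831 rad
cos θ = 0.652565, sin θ = 0.757733 (intermediates below are computed at full precision and shown rounded to 5 d.p.)
v1: (0,-2.5) → rotate → (1.89433,-1.63141) → ×s → (2.52893,-2.17794) → (2.53,-2.18)
v2: (3.5,-1) → rotate → (3.04171,1.99950) → ×s → (4.06068,2.66933) → (4.06,2.67)
v3: (5,5) → rotate → (-0.52584,7.05149) → ×s → (-0.70199,9.41374) → (-0.70,9.41)
v4: (1,5) → rotate → (-3.13610,4.02056) → ×s → (-4.18669,5.36745) → (-4.19,5.37)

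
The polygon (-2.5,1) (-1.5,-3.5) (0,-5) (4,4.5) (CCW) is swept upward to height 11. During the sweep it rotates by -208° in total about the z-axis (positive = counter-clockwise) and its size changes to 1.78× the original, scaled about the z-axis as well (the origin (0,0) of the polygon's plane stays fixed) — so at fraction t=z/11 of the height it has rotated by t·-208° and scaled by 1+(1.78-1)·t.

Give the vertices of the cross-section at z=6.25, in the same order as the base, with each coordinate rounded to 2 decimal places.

t = z/height = 6.25/11 = 0.568182
s = 1 + (scale-1)·z/height = 1 + (1.78-1)·6.25/11 = 1.443182
θ = twist·z/height = -208°·6.25/11 = -118.1818° = -2.062662 rad
cos θ = -0.472271, sin θ = -0.881453 (intermediates below are computed at full precision and shown rounded to 5 d.p.)
v1: (-2.5,1) → rotate → (2.06213,1.73136) → ×s → (2.97603,2.49867) → (2.98,2.50)
v2: (-1.5,-3.5) → rotate → (-2.37668,2.97513) → ×s → (-3.42998,4.29365) → (-3.43,4.29)
v3: (0,-5) → rotate → (-4.40727,2.36136) → ×s → (-6.36049,3.40787) → (-6.36,3.41)
v4: (4,4.5) → rotate → (2.07746,-5.65103) → ×s → (2.99815,-8.15547) → (3.00,-8.16)

Cross-section at z=6.25: (2.98,2.50) (-3.43,4.29) (-6.36,3.41) (3.00,-8.16)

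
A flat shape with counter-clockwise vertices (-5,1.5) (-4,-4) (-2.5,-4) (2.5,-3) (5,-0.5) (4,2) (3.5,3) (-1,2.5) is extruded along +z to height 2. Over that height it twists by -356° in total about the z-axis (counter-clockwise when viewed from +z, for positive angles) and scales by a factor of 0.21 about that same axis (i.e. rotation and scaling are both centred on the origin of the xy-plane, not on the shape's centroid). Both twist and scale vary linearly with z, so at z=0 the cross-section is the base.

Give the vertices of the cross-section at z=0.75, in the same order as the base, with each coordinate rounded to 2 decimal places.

t = z/height = 0.75/2 = 0.375
s = 1 + (scale-1)·z/height = 1 + (0.21-1)·0.75/2 = 0.703750
θ = twist·z/height = -356°·0.75/2 = -133.5000° = -2.330015 rad
cos θ = -0.688355, sin θ = -0.725374 (intermediates below are computed at full precision and shown rounded to 5 d.p.)
v1: (-5,1.5) → rotate → (4.52983,2.59434) → ×s → (3.18787,1.82577) → (3.19,1.83)
v2: (-4,-4) → rotate → (-0.14808,5.65492) → ×s → (-0.10421,3.97965) → (-0.10,3.98)
v3: (-2.5,-4) → rotate → (-1.18061,4.56685) → ×s → (-0.83086,3.21392) → (-0.83,3.21)
v4: (2.5,-3) → rotate → (-3.89701,0.25163) → ×s → (-2.74252,0.17708) → (-2.74,0.18)
v5: (5,-0.5) → rotate → (-3.80446,-3.28269) → ×s → (-2.67739,-2.31020) → (-2.68,-2.31)
v6: (4,2) → rotate → (-1.30267,-4.27821) → ×s → (-0.91675,-3.01079) → (-0.92,-3.01)
v7: (3.5,3) → rotate → (-0.23312,-4.60387) → ×s → (-0.16406,-3.23998) → (-0.16,-3.24)
v8: (-1,2.5) → rotate → (2.50179,-0.99551) → ×s → (1.76064,-0.70059) → (1.76,-0.70)

Cross-section at z=0.75: (3.19,1.83) (-0.10,3.98) (-0.83,3.21) (-2.74,0.18) (-2.68,-2.31) (-0.92,-3.01) (-0.16,-3.24) (1.76,-0.70)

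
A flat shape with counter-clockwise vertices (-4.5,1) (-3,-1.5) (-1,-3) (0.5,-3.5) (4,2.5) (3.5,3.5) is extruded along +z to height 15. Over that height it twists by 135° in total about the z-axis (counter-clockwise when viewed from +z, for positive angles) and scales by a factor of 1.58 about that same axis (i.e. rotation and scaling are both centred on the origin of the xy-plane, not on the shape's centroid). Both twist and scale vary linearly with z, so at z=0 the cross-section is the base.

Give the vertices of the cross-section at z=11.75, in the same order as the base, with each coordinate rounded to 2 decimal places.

Cross-section at z=11.75: (0.38,-6.69) (3.28,-3.61) (4.59,-0.22) (4.70,2.08) (-5.08,4.61) (-6.28,3.52)

t = z/height = 11.75/15 = 0.783333
s = 1 + (scale-1)·z/height = 1 + (1.58-1)·11.75/15 = 1.454333
θ = twist·z/height = 135°·11.75/15 = 105.7500° = 1.845686 rad
cos θ = -0.271440, sin θ = 0.962455 (intermediates below are computed at full precision and shown rounded to 5 d.p.)
v1: (-4.5,1) → rotate → (0.25903,-4.60249) → ×s → (0.37671,-6.69355) → (0.38,-6.69)
v2: (-3,-1.5) → rotate → (2.25800,-2.48021) → ×s → (3.28389,-3.60704) → (3.28,-3.61)
v3: (-1,-3) → rotate → (3.15881,-0.14813) → ×s → (4.59396,-0.21544) → (4.59,-0.22)
v4: (0.5,-3.5) → rotate → (3.23287,1.43127) → ×s → (4.70168,2.08154) → (4.70,2.08)
v5: (4,2.5) → rotate → (-3.49190,3.17122) → ×s → (-5.07839,4.61201) → (-5.08,4.61)
v6: (3.5,3.5) → rotate → (-4.31863,2.41855) → ×s → (-6.28073,3.51738) → (-6.28,3.52)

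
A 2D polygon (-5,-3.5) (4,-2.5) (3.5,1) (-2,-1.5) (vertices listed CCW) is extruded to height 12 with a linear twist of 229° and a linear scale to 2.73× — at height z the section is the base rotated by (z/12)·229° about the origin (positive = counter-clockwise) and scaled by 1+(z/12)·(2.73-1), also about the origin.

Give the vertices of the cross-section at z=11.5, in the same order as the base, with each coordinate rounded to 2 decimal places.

Cross-section at z=11.5: (4.35,15.63) (-12.43,-1.63) (-5.49,-7.96) (1.57,6.46)

t = z/height = 11.5/12 = 0.958333
s = 1 + (scale-1)·z/height = 1 + (2.73-1)·11.5/12 = 2.657917
θ = twist·z/height = 229°·11.5/12 = 219.4583° = 3.830270 rad
cos θ = -0.772087, sin θ = -0.635517 (intermediates below are computed at full precision and shown rounded to 5 d.p.)
v1: (-5,-3.5) → rotate → (1.63613,5.87989) → ×s → (4.34869,15.62825) → (4.35,15.63)
v2: (4,-2.5) → rotate → (-4.67714,-0.61185) → ×s → (-12.43145,-1.62625) → (-12.43,-1.63)
v3: (3.5,1) → rotate → (-2.06679,-2.99640) → ×s → (-5.49335,-7.96417) → (-5.49,-7.96)
v4: (-2,-1.5) → rotate → (0.59090,2.42916) → ×s → (1.57056,6.45652) → (1.57,6.46)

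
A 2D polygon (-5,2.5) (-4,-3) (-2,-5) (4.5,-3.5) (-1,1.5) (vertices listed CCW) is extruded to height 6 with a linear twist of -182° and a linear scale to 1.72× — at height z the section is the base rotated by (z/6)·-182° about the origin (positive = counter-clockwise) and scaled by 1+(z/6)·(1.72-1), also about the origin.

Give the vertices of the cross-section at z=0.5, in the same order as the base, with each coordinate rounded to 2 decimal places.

t = z/height = 0.5/6 = 0.0833333
s = 1 + (scale-1)·z/height = 1 + (1.72-1)·0.5/6 = 1.060000
θ = twist·z/height = -182°·0.5/6 = -15.1667° = -0.264708 rad
cos θ = 0.965169, sin θ = -0.261628 (intermediates below are computed at full precision and shown rounded to 5 d.p.)
v1: (-5,2.5) → rotate → (-4.17178,3.72106) → ×s → (-4.42208,3.94432) → (-4.42,3.94)
v2: (-4,-3) → rotate → (-4.64556,-1.84900) → ×s → (-4.92429,-1.95994) → (-4.92,-1.96)
v3: (-2,-5) → rotate → (-3.23848,-4.30259) → ×s → (-3.43278,-4.56074) → (-3.43,-4.56)
v4: (4.5,-3.5) → rotate → (3.42756,-4.55542) → ×s → (3.63322,-4.82874) → (3.63,-4.83)
v5: (-1,1.5) → rotate → (-0.57273,1.70938) → ×s → (-0.60709,1.81194) → (-0.61,1.81)

Cross-section at z=0.5: (-4.42,3.94) (-4.92,-1.96) (-3.43,-4.56) (3.63,-4.83) (-0.61,1.81)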